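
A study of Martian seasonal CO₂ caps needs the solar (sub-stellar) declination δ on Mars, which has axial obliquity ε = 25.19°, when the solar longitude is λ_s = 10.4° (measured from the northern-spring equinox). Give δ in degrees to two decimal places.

sin δ = sin ε · sin λ_s = sin 25.19° × sin 10.4° = 0.076833.
δ = arcsin(0.076833) = +4.41°.

δ = +4.41°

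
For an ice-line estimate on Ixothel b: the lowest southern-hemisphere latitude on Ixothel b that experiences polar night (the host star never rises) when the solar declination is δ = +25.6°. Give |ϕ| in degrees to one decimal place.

Polar night requires cos h₀ = −tan ϕ tan δ ≥ 1, i.e. tan ϕ tan δ ≤ −1.
The boundary is |tan ϕ| · |tan δ| = 1, so |ϕ| = 90° − |δ| = 90° − 25.6° = 64.4° in the southern hemisphere.

|ϕ| = 64.4°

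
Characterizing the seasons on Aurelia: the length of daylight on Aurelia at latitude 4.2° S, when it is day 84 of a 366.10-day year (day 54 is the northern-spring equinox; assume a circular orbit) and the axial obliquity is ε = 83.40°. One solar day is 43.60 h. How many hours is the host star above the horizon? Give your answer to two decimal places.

21.23 h

Solar longitude: L_s = 360° × (84 − 54)/366.10 = 29.500°.
sin δ = sin 83.40° × sin 29.500° = 0.48916, so δ = +29.286°.
cos h₀ = −tan ϕ · tan δ = −tan(-4.2°) × tan(+29.286°) = 0.0412, so h₀ = 1.5296 rad = 87.64°.
Daylight = 2h₀/(2π) × 43.60 h = (1.5296/π) × 43.60 = 21.23 h.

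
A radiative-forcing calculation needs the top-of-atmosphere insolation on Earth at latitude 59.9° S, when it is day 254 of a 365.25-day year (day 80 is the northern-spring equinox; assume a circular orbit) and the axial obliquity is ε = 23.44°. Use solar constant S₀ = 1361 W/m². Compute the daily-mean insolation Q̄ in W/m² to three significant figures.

Solar longitude: λ_s = 360° × (254 − 80)/365.25 = 171.499°.
sin δ = sin 23.44° × sin 171.499° = 0.05880, so δ = +3.371°.
cos H₀ = −tan(-59.9°) tan(+3.371°) = 0.1016, H₀ = 1.4690 rad.
Bracket: H₀ sin φ sin δ + cos φ cos δ sin H₀ = 1.4690×-0.86515×0.05880 + 0.50151×0.99827×0.99482 = -0.074729 + 0.498049 = 0.423320.
Q̄ = (S₀/π) × [bracket] = (1361/π) × 0.423320 = 183.4 W/m².

Q̄ ≈ 183 W/m²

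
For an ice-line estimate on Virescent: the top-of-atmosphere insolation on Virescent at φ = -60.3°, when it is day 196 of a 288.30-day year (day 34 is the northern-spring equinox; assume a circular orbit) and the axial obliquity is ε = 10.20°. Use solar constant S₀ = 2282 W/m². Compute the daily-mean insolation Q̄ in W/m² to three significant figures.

Q̄ ≈ 428 W/m²

Solar longitude: λ_s = 360° × (196 − 34)/288.30 = 202.289°.
sin δ = sin 10.20° × sin 202.289° = -0.06717, so δ = -3.851°.
cos H₀ = −tan(-60.3°) tan(-3.851°) = -0.1180, H₀ = 1.6891 rad.
Bracket: H₀ sin φ sin δ + cos φ cos δ sin H₀ = 1.6891×-0.86863×-0.06717 + 0.49546×0.99774×0.99301 = 0.098552 + 0.490885 = 0.589437.
Q̄ = (S₀/π) × [bracket] = (2282/π) × 0.589437 = 428.2 W/m².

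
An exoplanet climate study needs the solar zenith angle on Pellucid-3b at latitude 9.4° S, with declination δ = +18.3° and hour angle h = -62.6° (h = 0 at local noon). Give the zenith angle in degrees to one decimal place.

cos θ_z = sin ϕ sin δ + cos ϕ cos δ cos h = -0.051283 + 0.431058 = 0.379775.
θ_z = arccos(0.379775) = 67.7°.

θ_z = 67.7°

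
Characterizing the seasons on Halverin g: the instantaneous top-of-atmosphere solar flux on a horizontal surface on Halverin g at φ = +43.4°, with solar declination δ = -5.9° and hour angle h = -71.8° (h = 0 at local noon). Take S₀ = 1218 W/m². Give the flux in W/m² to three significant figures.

cos θ_z = sin φ sin δ + cos φ cos δ cos h = -0.070627 + 0.225733 = 0.155106.
Flux = S₀ · cos θ_z = 1218 × 0.155106 = 188.9 W/m².

189 W/m²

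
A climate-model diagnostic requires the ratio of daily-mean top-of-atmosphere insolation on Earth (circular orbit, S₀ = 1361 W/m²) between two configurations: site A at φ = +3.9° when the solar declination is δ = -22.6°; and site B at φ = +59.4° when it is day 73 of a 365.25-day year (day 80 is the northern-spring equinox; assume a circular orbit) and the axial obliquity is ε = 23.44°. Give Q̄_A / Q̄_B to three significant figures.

— Configuration A (φ=+3.9°):
cos H₀ = −tan(+3.9°) tan(-22.600°) = 0.0284, H₀ = 1.5424 rad.
Bracket: H₀ sin φ sin δ + cos φ cos δ sin H₀ = 1.5424×0.06802×-0.38430 + 0.99768×0.92321×0.99960 = -0.040318 + 0.920700 = 0.880382.
Q̄ = (S₀/π) × [bracket] = (1361/π) × 0.880382 = 381.40 W/m².
— Configuration B (φ=+59.4°):
Solar longitude: λ_s = 360° × (73 − 80)/365.25 = -6.899°, i.e. -6.899° + 360° = 353.101°.
sin δ = sin 23.44° × sin 353.101° = -0.04778, so δ = -2.739°.
cos H₀ = −tan(+59.4°) tan(-2.739°) = 0.0809, H₀ = 1.4898 rad.
Bracket: H₀ sin φ sin δ + cos φ cos δ sin H₀ = 1.4898×0.86074×-0.04778 + 0.50904×0.99886×0.99672 = -0.061270 + 0.506792 = 0.445522.
Q̄ = (S₀/π) × [bracket] = (1361/π) × 0.445522 = 193.01 W/m².
Ratio Q̄_A / Q̄_B = 381.40 / 193.01 = 1.976.

Q̄_A / Q̄_B ≈ 1.98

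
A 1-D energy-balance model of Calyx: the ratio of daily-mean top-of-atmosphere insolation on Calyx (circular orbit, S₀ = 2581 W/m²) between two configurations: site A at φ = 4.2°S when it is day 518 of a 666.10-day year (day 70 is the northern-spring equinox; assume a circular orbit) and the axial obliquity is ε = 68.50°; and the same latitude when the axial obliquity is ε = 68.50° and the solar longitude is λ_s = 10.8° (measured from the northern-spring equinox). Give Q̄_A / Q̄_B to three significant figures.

Q̄_A / Q̄_B ≈ 0.691

— Configuration A (φ=-4.2°):
Solar longitude: λ_s = 360° × (518 − 70)/666.10 = 242.126°.
sin δ = sin 68.50° × sin 242.126° = -0.82247, so δ = -55.333°.
cos H₀ = −tan(-4.2°) tan(-55.333°) = -0.1062, H₀ = 1.6772 rad.
Bracket: H₀ sin φ sin δ + cos φ cos δ sin H₀ = 1.6772×-0.07324×-0.82247 + 0.99731×0.56881×0.99435 = 0.101031 + 0.564075 = 0.665106.
Q̄ = (S₀/π) × [bracket] = (2581/π) × 0.665106 = 546.42 W/m².
— Configuration B (φ=-4.2°):
Solar declination: sin δ = sin ε · sin λ_s = sin 68.50° × sin 10.8° = 0.17434, so δ = +10.040°.
cos H₀ = −tan(-4.2°) tan(+10.040°) = 0.0130, H₀ = 1.5578 rad.
Bracket: H₀ sin φ sin δ + cos φ cos δ sin H₀ = 1.5578×-0.07324×0.17434 + 0.99731×0.98469×0.99992 = -0.019891 + 0.981963 = 0.962072.
Q̄ = (S₀/π) × [bracket] = (2581/π) × 0.962072 = 790.40 W/m².
Ratio Q̄_A / Q̄_B = 546.42 / 790.40 = 0.6913.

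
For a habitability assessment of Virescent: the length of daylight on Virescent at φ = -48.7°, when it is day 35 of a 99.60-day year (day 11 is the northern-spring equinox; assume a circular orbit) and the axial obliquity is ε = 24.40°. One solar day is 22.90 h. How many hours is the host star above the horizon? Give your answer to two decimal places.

Solar longitude: λ_s = 360° × (35 − 11)/99.60 = 86.747°.
sin δ = sin 24.40° × sin 86.747° = 0.41244, so δ = +24.358°.
cos H₀ = −tan φ · tan δ = −tan(-48.7°) × tan(+24.358°) = 0.5153, so H₀ = 1.0294 rad = 58.98°.
Daylight = 2H₀/(2π) × 22.90 h = (1.0294/π) × 22.90 = 7.50 h.

7.50 h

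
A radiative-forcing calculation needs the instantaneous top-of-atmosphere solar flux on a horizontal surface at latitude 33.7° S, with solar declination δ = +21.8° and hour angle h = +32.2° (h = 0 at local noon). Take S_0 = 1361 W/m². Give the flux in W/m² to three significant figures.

609 W/m²

cos θ_z = sin ϕ sin δ + cos ϕ cos δ cos h = -0.206051 + 0.653648 = 0.447597.
Flux = S_0 · cos θ_z = 1361 × 0.447597 = 609.2 W/m².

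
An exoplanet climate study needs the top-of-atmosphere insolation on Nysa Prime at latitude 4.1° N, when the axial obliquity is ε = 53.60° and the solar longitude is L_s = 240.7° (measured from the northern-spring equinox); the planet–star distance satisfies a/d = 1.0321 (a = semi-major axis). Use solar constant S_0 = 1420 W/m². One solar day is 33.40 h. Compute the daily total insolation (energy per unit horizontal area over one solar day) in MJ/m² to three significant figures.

36.7 MJ/m²

Solar declination: sin δ = sin ε · sin L_s = sin 53.60° × sin 240.7° = -0.70192, so δ = -44.582°.
cos h₀ = −tan(+4.1°) tan(-44.582°) = 0.0706, h₀ = 1.5001 rad.
Bracket: h₀ sin ϕ sin δ + cos ϕ cos δ sin h₀ = 1.5001×0.07150×-0.70192 + 0.99744×0.71225×0.99750 = -0.075286 + 0.708651 = 0.633365.
Inverse-square distance factor (a/d)² = 1.0321² = 1.065230.
Q̄ = (S_0/π) × 1.065230 × [bracket] = (1420/π) × 1.065230 × 0.633365 = 304.96 W/m².
Daily total = Q̄ × 33.40 h × 3600 s/h = 304.96 × 33.40 × 3600 / 10⁶ = 36.67 MJ/m².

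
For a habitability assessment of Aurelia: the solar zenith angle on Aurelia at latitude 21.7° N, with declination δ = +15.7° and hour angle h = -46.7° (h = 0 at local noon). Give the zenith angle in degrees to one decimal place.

cos θ_z = sin ϕ sin δ + cos ϕ cos δ cos h = 0.100054 + 0.613443 = 0.713497.
θ_z = arccos(0.713497) = 44.5°.

θ_z = 44.5°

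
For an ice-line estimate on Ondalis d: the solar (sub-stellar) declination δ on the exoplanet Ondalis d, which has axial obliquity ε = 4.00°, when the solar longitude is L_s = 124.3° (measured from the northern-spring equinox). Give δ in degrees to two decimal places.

sin δ = sin ε · sin L_s = sin 4.00° × sin 124.3° = 0.057626.
δ = arcsin(0.057626) = +3.30°.

δ = +3.30°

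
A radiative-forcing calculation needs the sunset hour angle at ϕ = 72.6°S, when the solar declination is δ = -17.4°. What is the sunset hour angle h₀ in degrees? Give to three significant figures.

cos h₀ = −tan ϕ · tan δ = −tan(-72.6°) × tan(-17.400°) = -1.0000, so h₀ = 3.1416 rad = 180.00°.

h₀ = 180°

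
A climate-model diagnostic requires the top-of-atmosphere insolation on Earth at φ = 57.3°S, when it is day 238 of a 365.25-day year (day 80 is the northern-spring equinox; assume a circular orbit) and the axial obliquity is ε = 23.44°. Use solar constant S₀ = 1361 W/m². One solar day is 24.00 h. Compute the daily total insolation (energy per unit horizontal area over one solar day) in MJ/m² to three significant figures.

Solar longitude: λ_s = 360° × (238 − 80)/365.25 = 155.729°.
sin δ = sin 23.44° × sin 155.729° = 0.16351, so δ = +9.411°.
cos H₀ = −tan(-57.3°) tan(+9.411°) = 0.2582, H₀ = 1.3097 rad.
Bracket: H₀ sin φ sin δ + cos φ cos δ sin H₀ = 1.3097×-0.84151×0.16351 + 0.54024×0.98654×0.96610 = -0.180209 + 0.514901 = 0.334692.
Q̄ = (S₀/π) × [bracket] = (1361/π) × 0.334692 = 145.00 W/m².
Daily total = Q̄ × 24.00 h × 3600 s/h = 145.00 × 24.00 × 3600 / 10⁶ = 12.53 MJ/m².

12.5 MJ/m²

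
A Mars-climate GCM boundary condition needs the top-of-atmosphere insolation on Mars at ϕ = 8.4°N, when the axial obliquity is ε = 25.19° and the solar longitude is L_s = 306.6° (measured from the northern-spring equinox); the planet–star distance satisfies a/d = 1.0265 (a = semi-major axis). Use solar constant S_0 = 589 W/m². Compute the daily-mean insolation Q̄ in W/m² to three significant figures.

Solar declination: sin δ = sin ε · sin L_s = sin 25.19° × sin 306.6° = -0.34170, so δ = -19.980°.
cos h₀ = −tan(+8.4°) tan(-19.980°) = 0.0537, h₀ = 1.5171 rad.
Bracket: h₀ sin ϕ sin δ + cos ϕ cos δ sin h₀ = 1.5171×0.14608×-0.34170 + 0.98927×0.93981×0.99856 = -0.075727 + 0.928387 = 0.852660.
Inverse-square distance factor (a/d)² = 1.0265² = 1.053702.
Q̄ = (S_0/π) × 1.053702 × [bracket] = (589/π) × 1.053702 × 0.852660 = 168.4 W/m².

Q̄ ≈ 168 W/m²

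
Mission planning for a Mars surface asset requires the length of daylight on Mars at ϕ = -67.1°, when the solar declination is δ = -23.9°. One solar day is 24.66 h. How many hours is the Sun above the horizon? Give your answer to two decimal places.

24.66 h

Sunrise equation: cos h₀ = −tan ϕ · tan δ = -1.0491 ≤ −1, so the Sun never sets (polar day) and h₀ = π.
Daylight = 2h₀/(2π) × 24.66 h = (3.1416/π) × 24.66 = 24.66 h.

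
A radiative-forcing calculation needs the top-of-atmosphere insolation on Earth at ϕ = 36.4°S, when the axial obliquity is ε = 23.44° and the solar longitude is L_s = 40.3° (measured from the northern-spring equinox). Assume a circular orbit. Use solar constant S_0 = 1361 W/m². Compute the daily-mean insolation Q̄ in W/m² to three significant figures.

Q̄ ≈ 240 W/m²

Solar declination: sin δ = sin ε · sin L_s = sin 23.44° × sin 40.3° = 0.25729, so δ = +14.909°.
cos h₀ = −tan(-36.4°) tan(+14.909°) = 0.1963, h₀ = 1.3732 rad.
Bracket: h₀ sin ϕ sin δ + cos ϕ cos δ sin h₀ = 1.3732×-0.59342×0.25729 + 0.80489×0.96634×0.98054 = -0.209662 + 0.762661 = 0.552999.
Q̄ = (S_0/π) × [bracket] = (1361/π) × 0.552999 = 239.6 W/m².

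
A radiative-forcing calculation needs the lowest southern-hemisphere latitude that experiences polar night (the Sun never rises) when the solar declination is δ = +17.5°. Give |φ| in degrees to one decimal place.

Polar night requires cos H₀ = −tan φ tan δ ≥ 1, i.e. tan φ tan δ ≤ −1.
The boundary is |tan φ| · |tan δ| = 1, so |φ| = 90° − |δ| = 90° − 17.5° = 72.5° in the southern hemisphere.

|φ| = 72.5°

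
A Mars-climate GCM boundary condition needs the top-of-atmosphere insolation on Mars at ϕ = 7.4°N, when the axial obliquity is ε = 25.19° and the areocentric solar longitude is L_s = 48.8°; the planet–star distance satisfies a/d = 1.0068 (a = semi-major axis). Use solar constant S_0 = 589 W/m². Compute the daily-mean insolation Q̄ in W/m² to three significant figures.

Q̄ ≈ 191 W/m²

sin δ = sin 25.19° × sin 48.8° = 0.32024, so δ = +18.678°.
cos h₀ = −tan(+7.4°) tan(+18.678°) = -0.0439, h₀ = 1.6147 rad.
Bracket: h₀ sin ϕ sin δ + cos ϕ cos δ sin h₀ = 1.6147×0.12880×0.32024 + 0.99167×0.94734×0.99904 = 0.066601 + 0.938547 = 1.005148.
Inverse-square distance factor (a/d)² = 1.0068² = 1.013646.
Q̄ = (S_0/π) × 1.013646 × [bracket] = (589/π) × 1.013646 × 1.005148 = 191.0 W/m².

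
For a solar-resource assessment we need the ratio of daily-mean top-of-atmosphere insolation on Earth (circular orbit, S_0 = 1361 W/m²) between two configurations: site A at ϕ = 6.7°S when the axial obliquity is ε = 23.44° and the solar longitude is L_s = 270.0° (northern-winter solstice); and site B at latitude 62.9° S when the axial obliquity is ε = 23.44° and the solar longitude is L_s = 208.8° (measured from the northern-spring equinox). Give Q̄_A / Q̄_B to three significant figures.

— Configuration A (ϕ=-6.7°):
Solar declination: sin δ = sin ε · sin L_s = sin 23.44° × sin 270.0° = -0.39779, so δ = -23.440°.
cos h₀ = −tan(-6.7°) tan(-23.440°) = -0.0509, h₀ = 1.6218 rad.
Bracket: h₀ sin ϕ sin δ + cos ϕ cos δ sin h₀ = 1.6218×-0.11667×-0.39779 + 0.99317×0.91748×0.99870 = 0.075268 + 0.910029 = 0.985297.
Q̄ = (S_0/π) × [bracket] = (1361/π) × 0.985297 = 426.85 W/m².
— Configuration B (ϕ=-62.9°):
Solar declination: sin δ = sin ε · sin L_s = sin 23.44° × sin 208.8° = -0.19164, so δ = -11.048°.
cos h₀ = −tan(-62.9°) tan(-11.048°) = -0.3816, h₀ = 1.9623 rad.
Bracket: h₀ sin ϕ sin δ + cos ϕ cos δ sin h₀ = 1.9623×-0.89021×-0.19164 + 0.45554×0.98147×0.92434 = 0.334768 + 0.413271 = 0.748039.
Q̄ = (S_0/π) × [bracket] = (1361/π) × 0.748039 = 324.07 W/m².
Ratio Q̄_A / Q̄_B = 426.85 / 324.07 = 1.317.

Q̄_A / Q̄_B ≈ 1.32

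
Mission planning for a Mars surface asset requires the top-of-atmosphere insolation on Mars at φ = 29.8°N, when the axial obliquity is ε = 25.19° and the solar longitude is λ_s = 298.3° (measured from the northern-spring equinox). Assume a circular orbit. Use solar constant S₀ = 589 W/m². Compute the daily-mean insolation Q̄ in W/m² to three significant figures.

Q̄ ≈ 100 W/m²

Solar declination: sin δ = sin ε · sin λ_s = sin 25.19° × sin 298.3° = -0.37475, so δ = -22.009°.
cos H₀ = −tan(+29.8°) tan(-22.009°) = 0.2315, H₀ = 1.3372 rad.
Bracket: H₀ sin φ sin δ + cos φ cos δ sin H₀ = 1.3372×0.49697×-0.37475 + 0.86777×0.92713×0.97284 = -0.249039 + 0.782684 = 0.533645.
Q̄ = (S₀/π) × [bracket] = (589/π) × 0.533645 = 100.1 W/m².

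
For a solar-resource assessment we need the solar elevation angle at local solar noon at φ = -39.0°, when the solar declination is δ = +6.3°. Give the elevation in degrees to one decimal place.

At local noon the hour angle is zero, so the zenith angle equals |φ − δ| = |-39.0° − (+6.300°)| = 45.300°.
Elevation = 90° − 45.300° = 44.7°.

44.7°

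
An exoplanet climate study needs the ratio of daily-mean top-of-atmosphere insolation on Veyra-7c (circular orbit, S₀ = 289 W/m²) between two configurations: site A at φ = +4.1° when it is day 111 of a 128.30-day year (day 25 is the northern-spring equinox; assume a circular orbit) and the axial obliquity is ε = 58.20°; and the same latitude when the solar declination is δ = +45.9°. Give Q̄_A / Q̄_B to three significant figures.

Q̄_A / Q̄_B ≈ 0.751

— Configuration A (φ=+4.1°):
Solar longitude: λ_s = 360° × (111 − 25)/128.30 = 241.309°.
sin δ = sin 58.20° × sin 241.309° = -0.74555, so δ = -48.206°.
cos H₀ = −tan(+4.1°) tan(-48.206°) = 0.0802, H₀ = 1.4905 rad.
Bracket: H₀ sin φ sin δ + cos φ cos δ sin H₀ = 1.4905×0.07150×-0.74555 + 0.99744×0.66645×0.99678 = -0.079454 + 0.662603 = 0.583149.
Q̄ = (S₀/π) × [bracket] = (289/π) × 0.583149 = 53.645 W/m².
— Configuration B (φ=+4.1°):
cos H₀ = −tan(+4.1°) tan(+45.900°) = -0.0740, H₀ = 1.6448 rad.
Bracket: H₀ sin φ sin δ + cos φ cos δ sin H₀ = 1.6448×0.07150×0.71813 + 0.99744×0.69591×0.99726 = 0.084454 + 0.692227 = 0.776681.
Q̄ = (S₀/π) × [bracket] = (289/π) × 0.776681 = 71.448 W/m².
Ratio Q̄_A / Q̄_B = 53.645 / 71.448 = 0.7508.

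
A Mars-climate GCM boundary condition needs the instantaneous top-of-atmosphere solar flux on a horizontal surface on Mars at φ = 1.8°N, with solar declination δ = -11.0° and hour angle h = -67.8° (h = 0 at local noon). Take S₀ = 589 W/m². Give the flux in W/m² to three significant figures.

215 W/m²

cos θ_z = sin φ sin δ + cos φ cos δ cos h = -0.005993 + 0.370716 = 0.364723.
Flux = S₀ · cos θ_z = 589 × 0.364723 = 214.8 W/m².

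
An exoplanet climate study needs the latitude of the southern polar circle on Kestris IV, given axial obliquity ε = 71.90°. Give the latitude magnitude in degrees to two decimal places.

18.10°

The polar circle is the lowest latitude that experiences at least one full rotation of continuous darkness at the northern-summer solstice; it lies at |φ| = 90° − ε = 90° − 71.90° = 18.10°.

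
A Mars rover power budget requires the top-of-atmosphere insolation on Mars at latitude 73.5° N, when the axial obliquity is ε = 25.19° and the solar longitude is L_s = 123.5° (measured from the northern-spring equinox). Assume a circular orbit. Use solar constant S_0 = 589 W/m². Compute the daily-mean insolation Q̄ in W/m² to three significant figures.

Solar declination: sin δ = sin ε · sin L_s = sin 25.19° × sin 123.5° = 0.35492, so δ = +20.789°.
cos h₀ = −tan(+73.5°) tan(+20.789°) = -1.2816 ≤ −1 ⇒ polar day, h₀ = π.
Bracket: h₀ sin ϕ sin δ + cos ϕ cos δ sin h₀ = 3.1416×0.95882×0.35492 + 0.28402×0.93490×0.00000 = 1.069100 + 0.000000 = 1.069100.
Q̄ = (S_0/π) × [bracket] = (589/π) × 1.069100 = 200.4 W/m².

Q̄ ≈ 200 W/m²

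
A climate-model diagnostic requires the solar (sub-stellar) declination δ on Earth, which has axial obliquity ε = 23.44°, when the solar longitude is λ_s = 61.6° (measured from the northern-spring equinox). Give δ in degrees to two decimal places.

sin δ = sin ε · sin λ_s = sin 23.44° × sin 61.6° = 0.349914.
δ = arcsin(0.349914) = +20.48°.

δ = +20.48°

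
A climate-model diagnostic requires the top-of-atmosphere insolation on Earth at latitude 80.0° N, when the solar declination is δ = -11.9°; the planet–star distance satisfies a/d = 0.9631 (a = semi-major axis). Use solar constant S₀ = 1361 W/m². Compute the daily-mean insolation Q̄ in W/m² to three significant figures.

Q̄ ≈ 0.00 W/m²

cos H₀ = −tan(+80.0°) tan(-11.900°) = 1.1951 ≥ 1 ⇒ polar night, H₀ = 0 and Q̄ = 0.
Inverse-square distance factor (a/d)² = 0.9631² = 0.927562.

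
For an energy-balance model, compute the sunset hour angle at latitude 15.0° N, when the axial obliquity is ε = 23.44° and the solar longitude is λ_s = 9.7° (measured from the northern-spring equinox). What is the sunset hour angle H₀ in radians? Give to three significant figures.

Solar declination: sin δ = sin ε · sin λ_s = sin 23.44° × sin 9.7° = 0.06702, so δ = +3.843°.
cos H₀ = −tan φ · tan δ = −tan(+15.0°) × tan(+3.843°) = -0.0180, so H₀ = 1.5888 rad = 91.03°.

H₀ = 1.59 rad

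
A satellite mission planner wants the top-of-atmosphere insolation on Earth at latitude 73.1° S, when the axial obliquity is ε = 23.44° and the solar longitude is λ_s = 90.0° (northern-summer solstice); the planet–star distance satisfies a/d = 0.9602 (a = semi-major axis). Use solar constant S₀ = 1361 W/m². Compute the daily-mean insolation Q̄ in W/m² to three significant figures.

Solar declination: sin δ = sin ε · sin λ_s = sin 23.44° × sin 90.0° = 0.39779, so δ = +23.440°.
cos H₀ = −tan(-73.1°) tan(+23.440°) = 1.4270 ≥ 1 ⇒ polar night, H₀ = 0 and Q̄ = 0.
Inverse-square distance factor (a/d)² = 0.9602² = 0.921984.

Q̄ ≈ 0.00 W/m²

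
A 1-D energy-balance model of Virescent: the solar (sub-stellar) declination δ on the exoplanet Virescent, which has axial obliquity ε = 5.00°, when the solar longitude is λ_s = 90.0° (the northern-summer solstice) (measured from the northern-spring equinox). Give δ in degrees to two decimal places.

δ = +5.00°

sin δ = sin ε · sin λ_s = sin 5.00° × sin 90.0° = 0.087156.
δ = arcsin(0.087156) = +5.00°.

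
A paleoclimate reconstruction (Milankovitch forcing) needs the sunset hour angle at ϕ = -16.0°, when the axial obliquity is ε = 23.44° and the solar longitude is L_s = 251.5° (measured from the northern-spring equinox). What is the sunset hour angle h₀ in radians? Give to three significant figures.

Solar declination: sin δ = sin ε · sin L_s = sin 23.44° × sin 251.5° = -0.37723, so δ = -22.162°.
cos h₀ = −tan ϕ · tan δ = −tan(-16.0°) × tan(-22.162°) = -0.1168, so h₀ = 1.6879 rad = 96.71°.

h₀ = 1.69 rad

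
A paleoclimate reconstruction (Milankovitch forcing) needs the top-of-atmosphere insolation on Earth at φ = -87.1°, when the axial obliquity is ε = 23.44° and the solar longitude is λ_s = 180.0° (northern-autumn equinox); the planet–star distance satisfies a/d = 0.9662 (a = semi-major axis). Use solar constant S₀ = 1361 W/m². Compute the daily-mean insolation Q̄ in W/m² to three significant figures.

Solar declination: sin δ = sin ε · sin λ_s = sin 23.44° × sin 180.0° = 0.00000, so δ = +0.000°.
cos H₀ = −tan(-87.1°) tan(+0.000°) = 0.0000, H₀ = 1.5708 rad.
Bracket: H₀ sin φ sin δ + cos φ cos δ sin H₀ = 1.5708×-0.99872×0.00000 + 0.05059×1.00000×1.00000 = -0.000000 + 0.050590 = 0.050590.
Inverse-square distance factor (a/d)² = 0.9662² = 0.933542.
Q̄ = (S₀/π) × 0.933542 × [bracket] = (1361/π) × 0.933542 × 0.050590 = 20.46 W/m².

Q̄ ≈ 20.5 W/m²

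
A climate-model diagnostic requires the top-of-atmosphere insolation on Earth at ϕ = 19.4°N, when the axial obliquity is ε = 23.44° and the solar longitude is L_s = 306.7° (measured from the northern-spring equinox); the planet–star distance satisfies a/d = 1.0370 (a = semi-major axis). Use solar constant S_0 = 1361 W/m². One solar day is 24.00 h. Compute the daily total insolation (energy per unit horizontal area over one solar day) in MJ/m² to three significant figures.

29.5 MJ/m²

Solar declination: sin δ = sin ε · sin L_s = sin 23.44° × sin 306.7° = -0.31894, so δ = -18.599°.
cos h₀ = −tan(+19.4°) tan(-18.599°) = 0.1185, h₀ = 1.4520 rad.
Bracket: h₀ sin ϕ sin δ + cos ϕ cos δ sin h₀ = 1.4520×0.33216×-0.31894 + 0.94322×0.94778×0.99295 = -0.153824 + 0.887663 = 0.733839.
Inverse-square distance factor (a/d)² = 1.0370² = 1.075369.
Q̄ = (S_0/π) × 1.075369 × [bracket] = (1361/π) × 1.075369 × 0.733839 = 341.87 W/m².
Daily total = Q̄ × 24.00 h × 3600 s/h = 341.87 × 24.00 × 3600 / 10⁶ = 29.54 MJ/m².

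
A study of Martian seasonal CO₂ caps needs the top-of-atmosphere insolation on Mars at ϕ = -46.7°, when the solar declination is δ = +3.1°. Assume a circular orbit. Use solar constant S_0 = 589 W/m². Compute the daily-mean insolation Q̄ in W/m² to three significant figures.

Q̄ ≈ 117 W/m²

cos h₀ = −tan(-46.7°) tan(+3.100°) = 0.0575, h₀ = 1.5133 rad.
Bracket: h₀ sin ϕ sin δ + cos ϕ cos δ sin h₀ = 1.5133×-0.72777×0.05408 + 0.68582×0.99854×0.99835 = -0.059560 + 0.683689 = 0.624129.
Q̄ = (S_0/π) × [bracket] = (589/π) × 0.624129 = 117.0 W/m².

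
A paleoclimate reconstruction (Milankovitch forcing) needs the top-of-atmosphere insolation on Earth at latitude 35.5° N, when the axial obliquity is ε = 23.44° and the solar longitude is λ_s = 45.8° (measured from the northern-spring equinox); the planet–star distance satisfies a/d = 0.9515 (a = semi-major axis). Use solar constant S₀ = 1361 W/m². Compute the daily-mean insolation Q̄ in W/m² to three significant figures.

Solar declination: sin δ = sin ε · sin λ_s = sin 23.44° × sin 45.8° = 0.28518, so δ = +16.570°.
cos H₀ = −tan(+35.5°) tan(+16.570°) = -0.2122, H₀ = 1.7847 rad.
Bracket: H₀ sin φ sin δ + cos φ cos δ sin H₀ = 1.7847×0.58070×0.28518 + 0.81412×0.95847×0.97722 = 0.295554 + 0.762534 = 1.058088.
Inverse-square distance factor (a/d)² = 0.9515² = 0.905352.
Q̄ = (S₀/π) × 0.905352 × [bracket] = (1361/π) × 0.905352 × 1.058088 = 415.0 W/m².

Q̄ ≈ 415 W/m²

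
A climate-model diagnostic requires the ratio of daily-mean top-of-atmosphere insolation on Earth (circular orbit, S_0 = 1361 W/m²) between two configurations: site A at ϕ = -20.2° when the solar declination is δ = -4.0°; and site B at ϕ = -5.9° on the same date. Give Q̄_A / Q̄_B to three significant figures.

Q̄_A / Q̄_B ≈ 0.971

— Configuration A (ϕ=-20.2°):
cos h₀ = −tan(-20.2°) tan(-4.000°) = -0.0257, h₀ = 1.5965 rad.
Bracket: h₀ sin ϕ sin δ + cos ϕ cos δ sin h₀ = 1.5965×-0.34530×-0.06976 + 0.93849×0.99756×0.99967 = 0.038457 + 0.935891 = 0.974348.
Q̄ = (S_0/π) × [bracket] = (1361/π) × 0.974348 = 422.11 W/m².
— Configuration B (ϕ=-5.9°):
cos h₀ = −tan(-5.9°) tan(-4.000°) = -0.0072, h₀ = 1.5780 rad.
Bracket: h₀ sin ϕ sin δ + cos ϕ cos δ sin h₀ = 1.5780×-0.10279×-0.06976 + 0.99470×0.99756×0.99997 = 0.011315 + 0.992243 = 1.003558.
Q̄ = (S_0/π) × [bracket] = (1361/π) × 1.003558 = 434.76 W/m².
Ratio Q̄_A / Q̄_B = 422.11 / 434.76 = 0.9709.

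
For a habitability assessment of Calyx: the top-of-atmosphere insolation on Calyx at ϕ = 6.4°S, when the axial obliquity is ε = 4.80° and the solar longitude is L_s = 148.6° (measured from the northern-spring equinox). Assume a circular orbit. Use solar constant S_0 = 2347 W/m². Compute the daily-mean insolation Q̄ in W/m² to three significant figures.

Solar declination: sin δ = sin ε · sin L_s = sin 4.80° × sin 148.6° = 0.04360, so δ = +2.499°.
cos h₀ = −tan(-6.4°) tan(+2.499°) = 0.0049, h₀ = 1.5659 rad.
Bracket: h₀ sin ϕ sin δ + cos ϕ cos δ sin h₀ = 1.5659×-0.11147×0.04360 + 0.99377×0.99905×0.99999 = -0.007610 + 0.992816 = 0.985206.
Q̄ = (S_0/π) × [bracket] = (2347/π) × 0.985206 = 736.0 W/m².

Q̄ ≈ 736 W/m²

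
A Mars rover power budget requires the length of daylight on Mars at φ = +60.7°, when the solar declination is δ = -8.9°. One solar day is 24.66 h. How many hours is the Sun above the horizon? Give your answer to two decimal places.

cos H₀ = −tan φ · tan δ = −tan(+60.7°) × tan(-8.900°) = 0.2791, so H₀ = 1.2880 rad = 73.80°.
Daylight = 2H₀/(2π) × 24.66 h = (1.2880/π) × 24.66 = 10.11 h.

10.11 h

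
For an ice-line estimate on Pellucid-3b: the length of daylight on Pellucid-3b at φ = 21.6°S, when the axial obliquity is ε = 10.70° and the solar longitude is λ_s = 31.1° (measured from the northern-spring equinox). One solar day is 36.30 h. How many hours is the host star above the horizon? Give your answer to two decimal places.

17.71 h

Solar declination: sin δ = sin ε · sin λ_s = sin 10.70° × sin 31.1° = 0.09590, so δ = +5.503°.
cos H₀ = −tan φ · tan δ = −tan(-21.6°) × tan(+5.503°) = 0.0381, so H₀ = 1.5326 rad = 87.81°.
Daylight = 2H₀/(2π) × 36.30 h = (1.5326/π) × 36.30 = 17.71 h.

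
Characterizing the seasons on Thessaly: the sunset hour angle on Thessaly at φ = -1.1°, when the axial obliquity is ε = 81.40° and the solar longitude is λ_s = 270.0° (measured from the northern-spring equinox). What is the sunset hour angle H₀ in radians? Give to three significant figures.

H₀ = 1.70 rad

Solar declination: sin δ = sin ε · sin λ_s = sin 81.40° × sin 270.0° = -0.98876, so δ = -81.400°.
cos H₀ = −tan φ · tan δ = −tan(-1.1°) × tan(-81.400°) = -0.1270, so H₀ = 1.6981 rad = 97.29°.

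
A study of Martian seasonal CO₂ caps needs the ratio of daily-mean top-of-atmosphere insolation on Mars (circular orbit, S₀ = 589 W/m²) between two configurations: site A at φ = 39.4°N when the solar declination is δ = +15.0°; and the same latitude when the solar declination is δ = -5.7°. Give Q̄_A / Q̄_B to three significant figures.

— Configuration A (φ=+39.4°):
cos H₀ = −tan(+39.4°) tan(+15.000°) = -0.2201, H₀ = 1.7927 rad.
Bracket: H₀ sin φ sin δ + cos φ cos δ sin H₀ = 1.7927×0.63473×0.25882 + 0.77273×0.96593×0.97548 = 0.294506 + 0.728101 = 1.022607.
Q̄ = (S₀/π) × [bracket] = (589/π) × 1.022607 = 191.72 W/m².
— Configuration B (φ=+39.4°):
cos H₀ = −tan(+39.4°) tan(-5.700°) = 0.0820, H₀ = 1.4887 rad.
Bracket: H₀ sin φ sin δ + cos φ cos δ sin H₀ = 1.4887×0.63473×-0.09932 + 0.77273×0.99506×0.99663 = -0.093850 + 0.766321 = 0.672471.
Q̄ = (S₀/π) × [bracket] = (589/π) × 0.672471 = 126.08 W/m².
Ratio Q̄_A / Q̄_B = 191.72 / 126.08 = 1.521.

Q̄_A / Q̄_B ≈ 1.52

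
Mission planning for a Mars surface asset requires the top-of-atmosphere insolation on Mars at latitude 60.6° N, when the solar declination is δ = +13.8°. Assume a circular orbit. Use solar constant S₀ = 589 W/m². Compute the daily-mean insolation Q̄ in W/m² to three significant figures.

cos H₀ = −tan(+60.6°) tan(+13.800°) = -0.4359, H₀ = 2.0218 rad.
Bracket: H₀ sin φ sin δ + cos φ cos δ sin H₀ = 2.0218×0.87121×0.23853 + 0.49090×0.97113×0.89999 = 0.420150 + 0.429050 = 0.849200.
Q̄ = (S₀/π) × [bracket] = (589/π) × 0.849200 = 159.2 W/m².

Q̄ ≈ 159 W/m²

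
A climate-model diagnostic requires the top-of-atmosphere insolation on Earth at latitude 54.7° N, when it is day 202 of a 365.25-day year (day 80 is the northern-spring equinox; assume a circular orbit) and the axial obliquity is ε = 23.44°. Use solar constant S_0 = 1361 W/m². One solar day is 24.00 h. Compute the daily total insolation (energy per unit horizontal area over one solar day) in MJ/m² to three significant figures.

39.6 MJ/m²

Solar longitude: L_s = 360° × (202 − 80)/365.25 = 120.246°.
sin δ = sin 23.44° × sin 120.246° = 0.34364, so δ = +20.099°.
cos h₀ = −tan(+54.7°) tan(+20.099°) = -0.5168, h₀ = 2.1139 rad.
Bracket: h₀ sin ϕ sin δ + cos ϕ cos δ sin h₀ = 2.1139×0.81614×0.34364 + 0.57786×0.93910×0.85610 = 0.592861 + 0.464578 = 1.057439.
Q̄ = (S_0/π) × [bracket] = (1361/π) × 1.057439 = 458.10 W/m².
Daily total = Q̄ × 24.00 h × 3600 s/h = 458.10 × 24.00 × 3600 / 10⁶ = 39.58 MJ/m².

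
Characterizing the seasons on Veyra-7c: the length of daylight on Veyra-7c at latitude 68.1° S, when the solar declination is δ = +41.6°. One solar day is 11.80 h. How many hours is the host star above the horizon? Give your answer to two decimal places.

0.00 h

cos h₀ = −tan ϕ · tan δ = 2.2086 ≥ 1, so the host star never rises (polar night) and h₀ = 0.
Daylight = 2h₀/(2π) × 11.80 h = (0.0000/π) × 11.80 = 0.00 h.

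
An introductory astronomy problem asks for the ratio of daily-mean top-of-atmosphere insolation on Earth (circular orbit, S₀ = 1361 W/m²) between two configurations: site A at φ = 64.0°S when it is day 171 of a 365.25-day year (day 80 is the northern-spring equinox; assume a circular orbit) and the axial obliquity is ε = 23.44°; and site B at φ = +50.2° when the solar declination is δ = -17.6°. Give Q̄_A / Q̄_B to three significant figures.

— Configuration A (φ=-64.0°):
Solar longitude: λ_s = 360° × (171 − 80)/365.25 = 89.692°.
sin δ = sin 23.44° × sin 89.692° = 0.39778, so δ = +23.440°.
cos H₀ = −tan(-64.0°) tan(+23.440°) = 0.8889, H₀ = 0.4758 rad.
Bracket: H₀ sin φ sin δ + cos φ cos δ sin H₀ = 0.4758×-0.89879×0.39778 + 0.43837×0.91748×0.45804 = -0.170108 + 0.184222 = 0.014114.
Q̄ = (S₀/π) × [bracket] = (1361/π) × 0.014114 = 6.1145 W/m².
— Configuration B (φ=+50.2°):
cos H₀ = −tan(+50.2°) tan(-17.600°) = 0.3807, H₀ = 1.1802 rad.
Bracket: H₀ sin φ sin δ + cos φ cos δ sin H₀ = 1.1802×0.76828×-0.30237 + 0.64011×0.95319×0.92468 = -0.274166 + 0.564190 = 0.290024.
Q̄ = (S₀/π) × [bracket] = (1361/π) × 0.290024 = 125.64 W/m².
Ratio Q̄_A / Q̄_B = 6.1145 / 125.64 = 0.04867.

Q̄_A / Q̄_B ≈ 0.0487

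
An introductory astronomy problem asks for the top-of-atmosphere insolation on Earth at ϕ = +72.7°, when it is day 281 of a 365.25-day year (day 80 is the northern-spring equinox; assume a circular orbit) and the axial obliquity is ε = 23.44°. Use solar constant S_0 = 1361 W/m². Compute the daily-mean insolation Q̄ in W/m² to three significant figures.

Solar longitude: L_s = 360° × (281 − 80)/365.25 = 198.111°.
sin δ = sin 23.44° × sin 198.111° = -0.12366, so δ = -7.103°.
cos h₀ = −tan(+72.7°) tan(-7.103°) = 0.4001, h₀ = 1.1592 rad.
Bracket: h₀ sin ϕ sin δ + cos ϕ cos δ sin h₀ = 1.1592×0.95476×-0.12366 + 0.29737×0.99233×0.91648 = -0.136862 + 0.270443 = 0.133581.
Q̄ = (S_0/π) × [bracket] = (1361/π) × 0.133581 = 57.87 W/m².

Q̄ ≈ 57.9 W/m²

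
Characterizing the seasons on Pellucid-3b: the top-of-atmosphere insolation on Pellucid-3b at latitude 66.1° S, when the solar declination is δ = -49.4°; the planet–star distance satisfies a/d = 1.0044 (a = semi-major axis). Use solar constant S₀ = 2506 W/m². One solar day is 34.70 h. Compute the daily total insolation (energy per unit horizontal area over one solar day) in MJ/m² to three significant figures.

219 MJ/m²

cos H₀ = −tan(-66.1°) tan(-49.400°) = -2.6329 ≤ −1 ⇒ polar day, H₀ = π.
Bracket: H₀ sin φ sin δ + cos φ cos δ sin H₀ = 3.1416×-0.91425×-0.75927 + 0.40514×0.65077×0.00000 = 2.180781 + 0.000000 = 2.180781.
Inverse-square distance factor (a/d)² = 1.0044² = 1.008819.
Q̄ = (S₀/π) × 1.008819 × [bracket] = (2506/π) × 1.008819 × 2.180781 = 1754.9 W/m².
Daily total = Q̄ × 34.70 h × 3600 s/h = 1754.9 × 34.70 × 3600 / 10⁶ = 219.2 MJ/m².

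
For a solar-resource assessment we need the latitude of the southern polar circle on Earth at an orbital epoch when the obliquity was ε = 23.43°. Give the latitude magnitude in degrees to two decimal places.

The polar circle is the lowest latitude that experiences at least one full rotation of continuous darkness at the northern-summer solstice; it lies at |ϕ| = 90° − ε = 90° − 23.43° = 66.57°.

66.57°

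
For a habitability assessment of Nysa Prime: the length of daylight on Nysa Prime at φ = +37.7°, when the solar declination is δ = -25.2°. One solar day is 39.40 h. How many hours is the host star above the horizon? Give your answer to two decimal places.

cos H₀ = −tan φ · tan δ = −tan(+37.7°) × tan(-25.200°) = 0.3637, so H₀ = 1.1986 rad = 68.67°.
Daylight = 2H₀/(2π) × 39.40 h = (1.1986/π) × 39.40 = 15.03 h.

15.03 h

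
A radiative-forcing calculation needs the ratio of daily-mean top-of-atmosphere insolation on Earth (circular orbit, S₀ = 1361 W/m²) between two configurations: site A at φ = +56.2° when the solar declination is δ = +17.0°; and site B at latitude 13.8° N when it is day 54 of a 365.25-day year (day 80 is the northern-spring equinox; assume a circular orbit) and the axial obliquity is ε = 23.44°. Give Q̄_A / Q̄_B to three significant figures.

— Configuration A (φ=+56.2°):
cos H₀ = −tan(+56.2°) tan(+17.000°) = -0.4567, H₀ = 2.0451 rad.
Bracket: H₀ sin φ sin δ + cos φ cos δ sin H₀ = 2.0451×0.83098×0.29237 + 0.55630×0.95630×0.88962 = 0.496864 + 0.473269 = 0.970133.
Q̄ = (S₀/π) × [bracket] = (1361/π) × 0.970133 = 420.28 W/m².
— Configuration B (φ=+13.8°):
Solar longitude: λ_s = 360° × (54 − 80)/365.25 = -25.626°, i.e. -25.626° + 360° = 334.374°.
sin δ = sin 23.44° × sin 334.374° = -0.17204, so δ = -9.907°.
cos H₀ = −tan(+13.8°) tan(-9.907°) = 0.0429, H₀ = 1.5279 rad.
Bracket: H₀ sin φ sin δ + cos φ cos δ sin H₀ = 1.5279×0.23853×-0.17204 + 0.97113×0.98509×0.99908 = -0.062700 + 0.955770 = 0.893070.
Q̄ = (S₀/π) × [bracket] = (1361/π) × 0.893070 = 386.90 W/m².
Ratio Q̄_A / Q̄_B = 420.28 / 386.90 = 1.086.

Q̄_A / Q̄_B ≈ 1.09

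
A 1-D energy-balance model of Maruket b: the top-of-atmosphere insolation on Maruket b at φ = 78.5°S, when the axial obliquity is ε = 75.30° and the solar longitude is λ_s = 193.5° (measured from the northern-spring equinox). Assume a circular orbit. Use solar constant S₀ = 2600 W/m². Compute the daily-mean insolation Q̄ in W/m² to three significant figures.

Q̄ ≈ 575 W/m²

Solar declination: sin δ = sin ε · sin λ_s = sin 75.30° × sin 193.5° = -0.22580, so δ = -13.050°.
cos H₀ = −tan(-78.5°) tan(-13.050°) = -1.1393 ≤ −1 ⇒ polar day, H₀ = π.
Bracket: H₀ sin φ sin δ + cos φ cos δ sin H₀ = 3.1416×-0.97992×-0.22580 + 0.19937×0.97417×0.00000 = 0.695129 + 0.000000 = 0.695129.
Q̄ = (S₀/π) × [bracket] = (2600/π) × 0.695129 = 575.3 W/m².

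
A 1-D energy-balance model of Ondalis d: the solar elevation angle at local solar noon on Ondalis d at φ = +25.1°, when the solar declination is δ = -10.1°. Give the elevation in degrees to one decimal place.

At local noon the hour angle is zero, so the zenith angle equals |φ − δ| = |+25.1° − (-10.100°)| = 35.200°.
Elevation = 90° − 35.200° = 54.8°.

54.8°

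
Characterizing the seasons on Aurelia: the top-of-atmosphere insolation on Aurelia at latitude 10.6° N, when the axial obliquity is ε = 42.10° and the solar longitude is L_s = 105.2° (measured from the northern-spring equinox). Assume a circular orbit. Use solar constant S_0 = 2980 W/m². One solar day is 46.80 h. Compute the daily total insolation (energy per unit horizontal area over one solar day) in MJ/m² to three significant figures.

Solar declination: sin δ = sin ε · sin L_s = sin 42.10° × sin 105.2° = 0.64697, so δ = +40.314°.
cos h₀ = −tan(+10.6°) tan(+40.314°) = -0.1588, h₀ = 1.7303 rad.
Bracket: h₀ sin ϕ sin δ + cos ϕ cos δ sin h₀ = 1.7303×0.18395×0.64697 + 0.98294×0.76251×0.98731 = 0.205923 + 0.739990 = 0.945913.
Q̄ = (S_0/π) × [bracket] = (2980/π) × 0.945913 = 897.26 W/m².
Daily total = Q̄ × 46.80 h × 3600 s/h = 897.26 × 46.80 × 3600 / 10⁶ = 151.2 MJ/m².

151 MJ/m²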